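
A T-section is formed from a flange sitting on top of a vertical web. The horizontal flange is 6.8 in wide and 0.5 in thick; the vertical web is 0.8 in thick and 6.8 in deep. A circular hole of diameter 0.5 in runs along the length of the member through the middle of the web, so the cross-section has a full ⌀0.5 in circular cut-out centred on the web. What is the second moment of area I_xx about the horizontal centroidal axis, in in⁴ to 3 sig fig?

I_xx ≈ 48.5 in⁴

Break the section into simple shapes (no overlaps), measuring from the bottom-left corner of the bounding box.
Flange: 6.8 × 0.5, A = 3.4 in², y = 7.05 in, Ī = 0.070833 in⁴.
Web: 0.8 × 6.8, A = 5.44 in², y = 3.4 in, Ī = 20.962 in⁴.
Hole (subtracted): ⌀0.5, A = 0.19635 in², y = 3.4 in, Ī = 0.003068 in⁴.
Centroid: ȳ = ΣA·y / ΣA = 4.8357 in.
Transfer each piece to the horizontal centroidal axis using Ī + A·d² with d = y − 4.8357:
  flange: d = 2.2143 in → contributes +16.741 in⁴
  web: d = -1.4357 in → contributes +32.176 in⁴
  hole: d = -1.4357 in → contributes −0.40781 in⁴
Total I = 48.509 in⁴.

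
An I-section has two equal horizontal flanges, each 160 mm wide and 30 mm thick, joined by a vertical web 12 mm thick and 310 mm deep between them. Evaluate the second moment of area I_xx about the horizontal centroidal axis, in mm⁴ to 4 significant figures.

Treat the section as a set of non-overlapping primitives; coordinates are from the bounding-box lower-left.
Bottom flange: 160 × 30, A = 4 800 mm², y = 15 mm, Ī = 360 000 mm⁴.
Web: 12 × 310, A = 3 720 mm², y = 185 mm, Ī = 29 791 000 mm⁴.
Top flange: 160 × 30, A = 4 800 mm², y = 355 mm, Ī = 360 000 mm⁴.
By symmetry the centroid is at mid-height, ȳ = 185 mm.
Transfer each piece to the horizontal centroidal axis using Ī + A·d² with d = y − 185:
  bottom flange: d = -170 mm → contributes +139 080 000 mm⁴
  web: d = 0 mm → contributes +29 791 000 mm⁴
  top flange: d = 170 mm → contributes +139 080 000 mm⁴
Total I = 307 951 000 mm⁴.

I_xx ≈ 3.080 × 10⁸ mm⁴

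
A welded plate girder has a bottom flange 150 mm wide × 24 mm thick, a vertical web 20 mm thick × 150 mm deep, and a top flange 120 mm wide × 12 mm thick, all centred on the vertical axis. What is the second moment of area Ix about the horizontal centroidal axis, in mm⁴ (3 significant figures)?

Ix ≈ 3.77 × 10⁷ mm⁴

Decompose the section into non-overlapping parts with the origin at the bottom-left of its bounding rectangle.
Bottom plate: 150 × 24, A = 3 600 mm², y = 12 mm, Ī = 172 800 mm⁴.
Web plate: 20 × 150, A = 3 000 mm², y = 99 mm, Ī = 5 625 000 mm⁴.
Top plate: 120 × 12, A = 1 440 mm², y = 180 mm, Ī = 17 280 mm⁴.
Centroid: ȳ = ΣA·y / ΣA = 74.552 mm.
Transfer each piece to the horizontal centroidal axis using Ī + A·d² with d = y − 74.552:
  bottom plate: d = -62.552 mm → contributes +14 258 817 mm⁴
  web plate: d = 24.448 mm → contributes +7 418 079 mm⁴
  top plate: d = 105.45 mm → contributes +16 028 972 mm⁴
Total I = 37 705 868 mm⁴.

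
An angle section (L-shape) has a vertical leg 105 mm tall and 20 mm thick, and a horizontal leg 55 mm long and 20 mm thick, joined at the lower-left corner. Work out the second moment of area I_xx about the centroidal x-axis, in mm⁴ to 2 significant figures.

Treat the section as a set of non-overlapping primitives; coordinates are from the bounding-box lower-left.
Vertical leg: 20 × 105, A = 2 100 mm², y = 52.5 mm, Ī = 1 929 375 mm⁴.
Horizontal leg (remainder): 35 × 20, A = 700 mm², y = 10 mm, Ī = 23 333 mm⁴.
Centroid: ȳ = ΣA·y / ΣA = 41.88 mm.
Transfer each piece to the centroidal x-axis using Ī + A·d² with d = y − 41.88:
  vertical leg: d = 10.63 mm → contributes +2 166 445 mm⁴
  horizontal leg (remainder): d = -31.88 mm → contributes +734 544 mm⁴
Total I = 2 900 990 mm⁴.

I_xx ≈ 2.9 × 10⁶ mm⁴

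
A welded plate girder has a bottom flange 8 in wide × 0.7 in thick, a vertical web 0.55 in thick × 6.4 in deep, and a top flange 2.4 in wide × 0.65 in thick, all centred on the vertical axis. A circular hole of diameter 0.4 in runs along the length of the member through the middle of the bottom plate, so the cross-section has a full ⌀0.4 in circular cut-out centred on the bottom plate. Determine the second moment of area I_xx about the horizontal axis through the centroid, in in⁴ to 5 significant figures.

Decompose the section into non-overlapping parts with the origin at the bottom-left of its bounding rectangle.
Bottom plate: 8 × 0.7, A = 5.6 in², y = 0.35 in, Ī = 0.2286667 in⁴.
Web plate: 0.55 × 6.4, A = 3.52 in², y = 3.9 in, Ī = 12.01493 in⁴.
Top plate: 2.4 × 0.65, A = 1.56 in², y = 7.425 in, Ī = 0.054925 in⁴.
Hole (subtracted): ⌀0.4, A = 0.1256637 in², y = 0.35 in, Ī = 0.001256637 in⁴.
Centroid: ȳ = ΣA·y / ΣA = 2.5797 in.
Transfer each piece to the horizontal axis through the centroid using Ī + A·d² with d = y − 2.5797:
  bottom plate: d = -2.2297 in → contributes +28.06941 in⁴
  web plate: d = 1.3203 in → contributes +18.15097 in⁴
  top plate: d = 4.8453 in → contributes +36.67894 in⁴
  hole: d = -2.2297 in → contributes −0.6260014 in⁴
Total I = 82.27332 in⁴.

I_xx ≈ 82.273 in⁴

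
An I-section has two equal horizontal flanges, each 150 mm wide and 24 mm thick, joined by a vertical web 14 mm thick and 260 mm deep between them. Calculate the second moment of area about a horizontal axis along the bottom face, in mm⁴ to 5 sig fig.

I_base ≈ 4.2311 × 10⁸ mm⁴

Decompose the section into non-overlapping parts with the origin at the bottom-left of its bounding rectangle.
Bottom flange: 150 × 24, A = 3 600 mm², y = 12 mm, Ī = 172 800 mm⁴.
Web: 14 × 260, A = 3 640 mm², y = 154 mm, Ī = 20 505 333 mm⁴.
Top flange: 150 × 24, A = 3 600 mm², y = 296 mm, Ī = 172 800 mm⁴.
Transfer each piece to a horizontal axis along the bottom face using Ī + A·d² with d = y − 0:
  bottom flange: d = 12 mm → contributes +691 200 mm⁴
  web: d = 154 mm → contributes +106 831 573 mm⁴
  top flange: d = 296 mm → contributes +315 590 400 mm⁴
Total I = 423 113 173 mm⁴.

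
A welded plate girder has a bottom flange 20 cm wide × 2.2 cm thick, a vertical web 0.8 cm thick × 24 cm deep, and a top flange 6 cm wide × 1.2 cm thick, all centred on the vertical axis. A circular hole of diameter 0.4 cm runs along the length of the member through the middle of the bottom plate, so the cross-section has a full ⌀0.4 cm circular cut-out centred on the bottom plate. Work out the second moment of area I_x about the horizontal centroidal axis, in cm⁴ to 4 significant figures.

Split into non-overlapping primitives; take the origin at the lower-left of the bounding box.
Bottom plate: 20 × 2.2, A = 44 cm², y = 1.1 cm, Ī = 17.7467 cm⁴.
Web plate: 0.8 × 24, A = 19.2 cm², y = 14.2 cm, Ī = 921.6 cm⁴.
Top plate: 6 × 1.2, A = 7.2 cm², y = 26.8 cm, Ī = 0.864 cm⁴.
Hole (subtracted): ⌀0.4, A = 0.125664 cm², y = 1.1 cm, Ī = 0.00125664 cm⁴.
Centroid: ȳ = ΣA·y / ΣA = 7.31223 cm.
Transfer each piece to the horizontal centroidal axis using Ī + A·d² with d = y − 7.31223:
  bottom plate: d = -6.21223 cm → contributes +1715.78 cm⁴
  web plate: d = 6.88777 cm → contributes +1832.48 cm⁴
  top plate: d = 19.4878 cm → contributes +2735.23 cm⁴
  hole: d = -6.21223 cm → contributes −4.85084 cm⁴
Total I = 6278.64 cm⁴.

I_x ≈ 6279 cm⁴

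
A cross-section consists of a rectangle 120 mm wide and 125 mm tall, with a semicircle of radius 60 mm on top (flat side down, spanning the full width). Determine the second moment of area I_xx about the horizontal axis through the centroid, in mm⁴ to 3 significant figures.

Treat the section as a set of non-overlapping primitives; coordinates are from the bounding-box lower-left.
Rectangular body: 120 × 125, A = 15 000 mm², y = 62.5 mm, Ī = 19 531 250 mm⁴.
Semicircular cap: semicircle r = 60, A = 5654.9 mm², y = 150.46 mm, Ī = 1 422 450 mm⁴.
Centroid: ȳ = ΣA·y / ΣA = 86.583 mm.
Transfer each piece to the horizontal axis through the centroid using Ī + A·d² with d = y − 86.583:
  rectangular body: d = -24.083 mm → contributes +28 231 044 mm⁴
  semicircular cap: d = 63.882 mm → contributes +24 499 370 mm⁴
Total I = 52 730 414 mm⁴.

I_xx ≈ 5.27 × 10⁷ mm⁴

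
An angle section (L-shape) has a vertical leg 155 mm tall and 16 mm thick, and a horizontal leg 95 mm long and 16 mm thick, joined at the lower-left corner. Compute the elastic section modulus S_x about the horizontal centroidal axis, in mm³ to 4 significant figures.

Split into non-overlapping primitives; take the origin at the lower-left of the bounding box.
Vertical leg: 16 × 155, A = 2 480 mm², y = 77.5 mm, Ī = 4 965 167 mm⁴.
Horizontal leg (remainder): 79 × 16, A = 1 264 mm², y = 8 mm, Ī = 26965.3 mm⁴.
Centroid: ȳ = ΣA·y / ΣA = 54.0363 mm.
Transfer each piece to the horizontal centroidal axis using Ī + A·d² with d = y − 54.0363:
  vertical leg: d = 23.4637 mm → contributes +6 330 516 mm⁴
  horizontal leg (remainder): d = -46.0363 mm → contributes +2 705 815 mm⁴
Total I = 9 036 331 mm⁴.
Extreme fibre distance c = 100.964 mm; S = I/c = 89500.8 mm³.

S_x ≈ 8.950 × 10⁴ mm³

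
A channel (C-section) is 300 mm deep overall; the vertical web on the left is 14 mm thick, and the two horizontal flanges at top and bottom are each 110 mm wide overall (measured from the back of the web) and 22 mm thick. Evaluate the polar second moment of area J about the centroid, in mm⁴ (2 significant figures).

Break the section into simple shapes (no overlaps), measuring from the bottom-left corner of the bounding box.
Web: 14 × 300, A = 4 200 mm², y = 150 mm, Ī = 31 500 000 mm⁴.
Top flange (beyond web): 96 × 22, A = 2 112 mm², y = 289 mm, Ī = 85 184 mm⁴.
Bottom flange (beyond web): 96 × 22, A = 2 112 mm², y = 11 mm, Ī = 85 184 mm⁴.
By symmetry the centroid is at mid-height, ȳ = 150 mm.
Transfer each piece to the centroidal x-axis using Ī + A·d² with d = y − 150:
  web: d = 0 mm → contributes +31 500 000 mm⁴
  top flange (beyond web): d = 139 mm → contributes +40 891 136 mm⁴
  bottom flange (beyond web): d = -139 mm → contributes +40 891 136 mm⁴
Total I = 113 282 272 mm⁴.
For the y-axis: x̄ = 34.58 mm.
Repeating about the centroidal y-axis gives I_y = 9 683 230 mm⁴.
Polar second moment: J = I_x + I_y = 122 965 502 mm⁴.

J ≈ 1.2 × 10⁸ mm⁴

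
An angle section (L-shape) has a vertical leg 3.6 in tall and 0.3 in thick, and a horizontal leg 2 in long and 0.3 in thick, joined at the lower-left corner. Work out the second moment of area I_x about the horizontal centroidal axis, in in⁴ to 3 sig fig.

I_x ≈ 2.11 in⁴

Decompose the section into non-overlapping parts with the origin at the bottom-left of its bounding rectangle.
Vertical leg: 0.3 × 3.6, A = 1.08 in², y = 1.8 in, Ī = 1.1664 in⁴.
Horizontal leg (remainder): 1.7 × 0.3, A = 0.51 in², y = 0.15 in, Ī = 0.003825 in⁴.
Centroid: ȳ = ΣA·y / ΣA = 1.2708 in.
Transfer each piece to the horizontal centroidal axis using Ī + A·d² with d = y − 1.2708:
  vertical leg: d = 0.52925 in → contributes +1.4689 in⁴
  horizontal leg (remainder): d = -1.1208 in → contributes +0.64443 in⁴
Total I = 2.1133 in⁴.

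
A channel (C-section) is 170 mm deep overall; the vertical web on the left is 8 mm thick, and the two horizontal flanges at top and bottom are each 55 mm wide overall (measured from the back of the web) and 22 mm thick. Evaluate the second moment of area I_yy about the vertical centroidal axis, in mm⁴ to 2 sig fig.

Split into non-overlapping primitives; take the origin at the lower-left of the bounding box.
Web: 8 × 170, A = 1 360 mm², x = 4 mm, Ī = 7 253 mm⁴.
Top flange (beyond web): 47 × 22, A = 1 034 mm², x = 31.5 mm, Ī = 190 342 mm⁴.
Bottom flange (beyond web): 47 × 22, A = 1 034 mm², x = 31.5 mm, Ī = 190 342 mm⁴.
Centroid: x̄ = ΣA·x / ΣA = 20.59 mm.
Transfer each piece to the vertical centroidal axis using Ī + A·d² with d = x − 20.59:
  web: d = -16.59 mm → contributes +381 557 mm⁴
  top flange (beyond web): d = 10.91 mm → contributes +313 421 mm⁴
  bottom flange (beyond web): d = 10.91 mm → contributes +313 421 mm⁴
Total I = 1 008 398 mm⁴.

I_yy ≈ 1.0 × 10⁶ mm⁴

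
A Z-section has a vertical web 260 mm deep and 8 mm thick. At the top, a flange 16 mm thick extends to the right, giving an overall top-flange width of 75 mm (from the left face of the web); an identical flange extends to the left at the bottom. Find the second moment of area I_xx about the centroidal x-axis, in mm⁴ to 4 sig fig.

Split into non-overlapping primitives; take the origin at the lower-left of the bounding box.
Web: 8 × 260, A = 2 080 mm², y = 130 mm, Ī = 11 717 333 mm⁴.
Top flange (beyond web): 67 × 16, A = 1 072 mm², y = 252 mm, Ī = 22869.3 mm⁴.
Bottom flange (beyond web): 67 × 16, A = 1 072 mm², y = 8 mm, Ī = 22869.3 mm⁴.
Centroid: ȳ = ΣA·y / ΣA = 130 mm.
Transfer each piece to the centroidal x-axis using Ī + A·d² with d = y − 130:
  web: d = 0 mm → contributes +11 717 333 mm⁴
  top flange (beyond web): d = 122 mm → contributes +15 978 517 mm⁴
  bottom flange (beyond web): d = -122 mm → contributes +15 978 517 mm⁴
Total I = 43 674 368 mm⁴.

I_xx ≈ 4.367 × 10⁷ mm⁴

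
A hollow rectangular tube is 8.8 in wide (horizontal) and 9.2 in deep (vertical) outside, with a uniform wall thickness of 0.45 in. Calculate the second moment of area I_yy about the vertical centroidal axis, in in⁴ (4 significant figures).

Decompose the section into non-overlapping parts with the origin at the bottom-left of its bounding rectangle.
Outer rectangle: 8.8 × 9.2, A = 80.96 in², x = 4.4 in, Ī = 522.462 in⁴.
Inner void (subtracted): 7.9 × 8.3, A = 65.57 in², x = 4.4 in, Ī = 341.019 in⁴.
By symmetry the centroid is at mid-width, x̄ = 4.4 in.
All pieces are centred on the vertical centroidal axis, so I = ΣĪ (holes subtracted) = 181.443 in⁴.

I_yy ≈ 181.4 in⁴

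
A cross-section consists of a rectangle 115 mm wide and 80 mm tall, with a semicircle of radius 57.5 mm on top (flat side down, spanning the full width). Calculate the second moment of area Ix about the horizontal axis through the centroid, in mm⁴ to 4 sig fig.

Ix ≈ 1.988 × 10⁷ mm⁴

Treat the section as a set of non-overlapping primitives; coordinates are from the bounding-box lower-left.
Rectangular body: 115 × 80, A = 9 200 mm², y = 40 mm, Ī = 4 906 667 mm⁴.
Semicircular cap: semicircle r = 57.5, A = 5193.45 mm², y = 104.404 mm, Ī = 1 199 785 mm⁴.
Centroid: ȳ = ΣA·y / ΣA = 63.2382 mm.
Transfer each piece to the horizontal axis through the centroid using Ī + A·d² with d = y − 63.2382:
  rectangular body: d = -23.2382 mm → contributes +9 874 784 mm⁴
  semicircular cap: d = 41.1656 mm → contributes +10 000 625 mm⁴
Total I = 19 875 409 mm⁴.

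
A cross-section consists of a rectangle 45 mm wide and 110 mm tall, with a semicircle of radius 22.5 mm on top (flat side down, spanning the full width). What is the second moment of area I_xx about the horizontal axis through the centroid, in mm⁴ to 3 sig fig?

I_xx ≈ 7.87 × 10⁶ mm⁴

Treat the section as a set of non-overlapping primitives; coordinates are from the bounding-box lower-left.
Rectangular body: 45 × 110, A = 4 950 mm², y = 55 mm, Ī = 4 991 250 mm⁴.
Semicircular cap: semicircle r = 22.5, A = 795.22 mm², y = 119.55 mm, Ī = 28 130 mm⁴.
Centroid: ȳ = ΣA·y / ΣA = 63.934 mm.
Transfer each piece to the horizontal axis through the centroid using Ī + A·d² with d = y − 63.934:
  rectangular body: d = -8.9345 mm → contributes +5 386 385 mm⁴
  semicircular cap: d = 55.615 mm → contributes +2 487 736 mm⁴
Total I = 7 874 121 mm⁴.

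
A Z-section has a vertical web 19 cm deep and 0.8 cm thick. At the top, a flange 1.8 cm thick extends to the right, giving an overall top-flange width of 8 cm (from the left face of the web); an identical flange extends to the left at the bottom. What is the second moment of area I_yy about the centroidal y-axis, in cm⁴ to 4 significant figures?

Treat the section as a set of non-overlapping primitives; coordinates are from the bounding-box lower-left.
Web: 0.8 × 19, A = 15.2 cm², x = 7.6 cm, Ī = 0.810667 cm⁴.
Top flange (beyond web): 7.2 × 1.8, A = 12.96 cm², x = 11.6 cm, Ī = 55.9872 cm⁴.
Bottom flange (beyond web): 7.2 × 1.8, A = 12.96 cm², x = 3.6 cm, Ī = 55.9872 cm⁴.
Centroid: x̄ = ΣA·x / ΣA = 7.6 cm.
Transfer each piece to the centroidal y-axis using Ī + A·d² with d = x − 7.6:
  web: d = 0 cm → contributes +0.810667 cm⁴
  top flange (beyond web): d = 4 cm → contributes +263.347 cm⁴
  bottom flange (beyond web): d = -4 cm → contributes +263.347 cm⁴
Total I = 527.505 cm⁴.

I_yy ≈ 527.5 cm⁴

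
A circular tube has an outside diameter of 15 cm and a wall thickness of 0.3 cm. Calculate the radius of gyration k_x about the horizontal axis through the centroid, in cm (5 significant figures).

k_x ≈ 5.1983 cm

Split into non-overlapping primitives; take the origin at the lower-left of the bounding box.
Outer circle: ⌀15, A = 176.7146 cm², y = 7.5 cm, Ī = 2485.049 cm⁴.
Bore (subtracted): ⌀14.4, A = 162.8602 cm², y = 7.5 cm, Ī = 2110.668 cm⁴.
By symmetry the centroid is at mid-height, ȳ = 7.5 cm.
All pieces are centred on the horizontal axis through the centroid, so I = ΣĪ (holes subtracted) = 374.3812 cm⁴.
Radius of gyration: k = √(I/A) = √(374.3812 / 13.85442) = 5.198317 cm.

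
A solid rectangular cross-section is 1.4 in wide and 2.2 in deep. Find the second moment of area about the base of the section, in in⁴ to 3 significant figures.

I_base ≈ 4.97 in⁴

The section: 1.4 × 2.2, A = 3.08 in², y = 1.1 in, Ī = 1.2423 in⁴.
Transfer it to the base of the section using Ī + A·d² with d = y − 0:
  the section: d = 1.1 in → contributes +4.9691 in⁴
Total I = 4.9691 in⁴.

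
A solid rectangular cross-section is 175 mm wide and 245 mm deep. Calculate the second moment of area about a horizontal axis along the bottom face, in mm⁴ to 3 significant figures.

I_base ≈ 8.58 × 10⁸ mm⁴

The section: 175 × 245, A = 42 875 mm², y = 122.5 mm, Ī = 214 464 323 mm⁴.
Transfer it to the bottom edge using Ī + A·d² with d = y − 0:
  the section: d = 122.5 mm → contributes +857 857 292 mm⁴
Total I = 857 857 292 mm⁴.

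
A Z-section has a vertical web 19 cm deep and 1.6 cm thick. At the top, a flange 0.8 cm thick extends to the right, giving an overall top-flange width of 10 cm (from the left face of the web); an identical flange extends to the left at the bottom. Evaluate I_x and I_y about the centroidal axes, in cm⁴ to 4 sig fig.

Treat the section as a set of non-overlapping primitives; coordinates are from the bounding-box lower-left.
Web: 1.6 × 19, A = 30.4 cm², y = 9.5 cm, Ī = 914.533 cm⁴.
Top flange (beyond web): 8.4 × 0.8, A = 6.72 cm², y = 18.6 cm, Ī = 0.3584 cm⁴.
Bottom flange (beyond web): 8.4 × 0.8, A = 6.72 cm², y = 0.4 cm, Ī = 0.3584 cm⁴.
Centroid: ȳ = ΣA·y / ΣA = 9.5 cm.
Transfer each piece to the centroidal x-axis using Ī + A·d² with d = y − 9.5:
  web: d = 0 cm → contributes +914.533 cm⁴
  top flange (beyond web): d = 9.1 cm → contributes +556.842 cm⁴
  bottom flange (beyond web): d = -9.1 cm → contributes +556.842 cm⁴
Total I = 2028.22 cm⁴.
For the y-axis: x̄ = 9.2 cm.
Repeating about the centroidal y-axis gives I_y = 421.513 cm⁴.

I_x ≈ 2028 cm⁴, I_y ≈ 421.5 cm⁴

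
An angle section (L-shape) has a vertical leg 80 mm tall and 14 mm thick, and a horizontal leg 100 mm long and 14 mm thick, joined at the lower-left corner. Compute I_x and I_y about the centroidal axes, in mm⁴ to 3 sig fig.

Break the section into simple shapes (no overlaps), measuring from the bottom-left corner of the bounding box.
Vertical leg: 14 × 80, A = 1 120 mm², y = 40 mm, Ī = 597 333 mm⁴.
Horizontal leg (remainder): 86 × 14, A = 1 204 mm², y = 7 mm, Ī = 19 665 mm⁴.
Centroid: ȳ = ΣA·y / ΣA = 22.904 mm.
Transfer each piece to the centroidal x-axis using Ī + A·d² with d = y − 22.904:
  vertical leg: d = 17.096 mm → contributes +924 694 mm⁴
  horizontal leg (remainder): d = -15.904 mm → contributes +324 187 mm⁴
Total I = 1 248 881 mm⁴.
For the y-axis: x̄ = 32.904 mm.
Repeating about the centroidal y-axis gives I_y = 2 210 961 mm⁴.

I_x ≈ 1.25 × 10⁶ mm⁴, I_y ≈ 2.21 × 10⁶ mm⁴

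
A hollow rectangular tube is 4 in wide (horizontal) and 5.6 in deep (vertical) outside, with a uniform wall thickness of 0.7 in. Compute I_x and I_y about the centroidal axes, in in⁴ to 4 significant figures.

I_x ≈ 42.49 in⁴, I_y ≈ 23.72 in⁴

Decompose the section into non-overlapping parts with the origin at the bottom-left of its bounding rectangle.
Outer rectangle: 4 × 5.6, A = 22.4 in², y = 2.8 in, Ī = 58.5387 in⁴.
Inner void (subtracted): 2.6 × 4.2, A = 10.92 in², y = 2.8 in, Ī = 16.0524 in⁴.
By symmetry the centroid is at mid-height, ȳ = 2.8 in.
All pieces are centred on the centroidal x-axis, so I = ΣĪ (holes subtracted) = 42.4863 in⁴.
Repeating about the centroidal y-axis gives I_y = 23.7151 in⁴.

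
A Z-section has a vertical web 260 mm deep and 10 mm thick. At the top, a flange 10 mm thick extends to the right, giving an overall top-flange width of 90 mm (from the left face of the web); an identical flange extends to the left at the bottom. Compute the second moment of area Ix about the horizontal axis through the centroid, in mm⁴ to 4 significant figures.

Ix ≈ 3.966 × 10⁷ mm⁴

Treat the section as a set of non-overlapping primitives; coordinates are from the bounding-box lower-left.
Web: 10 × 260, A = 2 600 mm², y = 130 mm, Ī = 14 646 667 mm⁴.
Top flange (beyond web): 80 × 10, A = 800 mm², y = 255 mm, Ī = 6666.67 mm⁴.
Bottom flange (beyond web): 80 × 10, A = 800 mm², y = 5 mm, Ī = 6666.67 mm⁴.
Centroid: ȳ = ΣA·y / ΣA = 130 mm.
Transfer each piece to the horizontal axis through the centroid using Ī + A·d² with d = y − 130:
  web: d = 0 mm → contributes +14 646 667 mm⁴
  top flange (beyond web): d = 125 mm → contributes +12 506 667 mm⁴
  bottom flange (beyond web): d = -125 mm → contributes +12 506 667 mm⁴
Total I = 39 660 000 mm⁴.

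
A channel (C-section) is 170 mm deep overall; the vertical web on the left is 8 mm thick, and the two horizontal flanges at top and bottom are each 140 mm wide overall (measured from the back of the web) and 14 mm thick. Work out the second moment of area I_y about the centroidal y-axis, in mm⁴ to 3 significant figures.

Decompose the section into non-overlapping parts with the origin at the bottom-left of its bounding rectangle.
Web: 8 × 170, A = 1 360 mm², x = 4 mm, Ī = 7253.3 mm⁴.
Top flange (beyond web): 132 × 14, A = 1 848 mm², x = 74 mm, Ī = 2 683 296 mm⁴.
Bottom flange (beyond web): 132 × 14, A = 1 848 mm², x = 74 mm, Ī = 2 683 296 mm⁴.
Centroid: x̄ = ΣA·x / ΣA = 55.171 mm.
Transfer each piece to the centroidal y-axis using Ī + A·d² with d = x − 55.171:
  web: d = -51.171 mm → contributes +3 568 358 mm⁴
  top flange (beyond web): d = 18.829 mm → contributes +3 338 478 mm⁴
  bottom flange (beyond web): d = 18.829 mm → contributes +3 338 478 mm⁴
Total I = 10 245 314 mm⁴.

I_y ≈ 1.02 × 10⁷ mm⁴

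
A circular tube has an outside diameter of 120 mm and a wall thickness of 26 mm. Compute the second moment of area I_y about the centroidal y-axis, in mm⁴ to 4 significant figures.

I_y ≈ 9.129 × 10⁶ mm⁴

Break the section into simple shapes (no overlaps), measuring from the bottom-left corner of the bounding box.
Outer circle: ⌀120, A = 11309.7 mm², x = 60 mm, Ī = 10 178 760 mm⁴.
Bore (subtracted): ⌀68, A = 3631.68 mm², x = 60 mm, Ī = 1 049 556 mm⁴.
By symmetry the centroid is at mid-width, x̄ = 60 mm.
All pieces are centred on the centroidal y-axis, so I = ΣĪ (holes subtracted) = 9 129 204 mm⁴.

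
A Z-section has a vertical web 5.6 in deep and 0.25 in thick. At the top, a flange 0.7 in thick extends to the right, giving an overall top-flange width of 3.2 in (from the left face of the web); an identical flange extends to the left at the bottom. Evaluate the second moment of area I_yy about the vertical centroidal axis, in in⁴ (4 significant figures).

I_yy ≈ 13.58 in⁴

Treat the section as a set of non-overlapping primitives; coordinates are from the bounding-box lower-left.
Web: 0.25 × 5.6, A = 1.4 in², x = 3.075 in, Ī = 0.00729167 in⁴.
Top flange (beyond web): 2.95 × 0.7, A = 2.065 in², x = 4.675 in, Ī = 1.49756 in⁴.
Bottom flange (beyond web): 2.95 × 0.7, A = 2.065 in², x = 1.475 in, Ī = 1.49756 in⁴.
Centroid: x̄ = ΣA·x / ΣA = 3.075 in.
Transfer each piece to the vertical centroidal axis using Ī + A·d² with d = x − 3.075:
  web: d = 0 in → contributes +0.00729167 in⁴
  top flange (beyond web): d = 1.6 in → contributes +6.78396 in⁴
  bottom flange (beyond web): d = -1.6 in → contributes +6.78396 in⁴
Total I = 13.5752 in⁴.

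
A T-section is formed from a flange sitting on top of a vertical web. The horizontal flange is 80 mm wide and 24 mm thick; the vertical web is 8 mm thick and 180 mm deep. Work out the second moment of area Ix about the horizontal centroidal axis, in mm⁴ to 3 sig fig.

Treat the section as a set of non-overlapping primitives; coordinates are from the bounding-box lower-left.
Flange: 80 × 24, A = 1 920 mm², y = 192 mm, Ī = 92 160 mm⁴.
Web: 8 × 180, A = 1 440 mm², y = 90 mm, Ī = 3 888 000 mm⁴.
Centroid: ȳ = ΣA·y / ΣA = 148.29 mm.
Transfer each piece to the horizontal centroidal axis using Ī + A·d² with d = y − 148.29:
  flange: d = 43.714 mm → contributes +3 761 162 mm⁴
  web: d = -58.286 mm → contributes +8 780 003 mm⁴
Total I = 12 541 166 mm⁴.

Ix ≈ 1.25 × 10⁷ mm⁴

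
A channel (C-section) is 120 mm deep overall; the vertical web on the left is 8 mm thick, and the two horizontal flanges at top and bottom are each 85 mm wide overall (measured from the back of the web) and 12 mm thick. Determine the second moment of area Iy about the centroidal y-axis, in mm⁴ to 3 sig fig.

Iy ≈ 2.06 × 10⁶ mm⁴

Split into non-overlapping primitives; take the origin at the lower-left of the bounding box.
Web: 8 × 120, A = 960 mm², x = 4 mm, Ī = 5 120 mm⁴.
Top flange (beyond web): 77 × 12, A = 924 mm², x = 46.5 mm, Ī = 456 533 mm⁴.
Bottom flange (beyond web): 77 × 12, A = 924 mm², x = 46.5 mm, Ī = 456 533 mm⁴.
Centroid: x̄ = ΣA·x / ΣA = 31.97 mm.
Transfer each piece to the centroidal y-axis using Ī + A·d² with d = x − 31.97:
  web: d = -27.97 mm → contributes +756 153 mm⁴
  top flange (beyond web): d = 14.53 mm → contributes +651 606 mm⁴
  bottom flange (beyond web): d = 14.53 mm → contributes +651 606 mm⁴
Total I = 2 059 365 mm⁴.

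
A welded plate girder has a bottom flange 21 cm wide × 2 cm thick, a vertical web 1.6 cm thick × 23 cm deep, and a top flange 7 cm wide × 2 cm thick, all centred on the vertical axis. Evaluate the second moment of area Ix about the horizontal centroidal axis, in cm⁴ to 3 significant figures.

Treat the section as a set of non-overlapping primitives; coordinates are from the bounding-box lower-left.
Bottom plate: 21 × 2, A = 42 cm², y = 1 cm, Ī = 14 cm⁴.
Web plate: 1.6 × 23, A = 36.8 cm², y = 13.5 cm, Ī = 1622.3 cm⁴.
Top plate: 7 × 2, A = 14 cm², y = 26 cm, Ī = 4.6667 cm⁴.
Centroid: ȳ = ΣA·y / ΣA = 9.7284 cm.
Transfer each piece to the horizontal centroidal axis using Ī + A·d² with d = y − 9.7284:
  bottom plate: d = -8.7284 cm → contributes +3213.8 cm⁴
  web plate: d = 3.7716 cm → contributes +2145.7 cm⁴
  top plate: d = 16.272 cm → contributes +3711.4 cm⁴
Total I = 9070.9 cm⁴.

Ix ≈ 9070 cm⁴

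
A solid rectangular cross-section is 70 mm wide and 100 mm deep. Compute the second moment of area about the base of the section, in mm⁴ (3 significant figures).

I_base ≈ 2.33 × 10⁷ mm⁴

The section: 70 × 100, A = 7 000 mm², y = 50 mm, Ī = 5 833 333 mm⁴.
Transfer it to a horizontal axis along the bottom face using Ī + A·d² with d = y − 0:
  the section: d = 50 mm → contributes +23 333 333 mm⁴
Total I = 23 333 333 mm⁴.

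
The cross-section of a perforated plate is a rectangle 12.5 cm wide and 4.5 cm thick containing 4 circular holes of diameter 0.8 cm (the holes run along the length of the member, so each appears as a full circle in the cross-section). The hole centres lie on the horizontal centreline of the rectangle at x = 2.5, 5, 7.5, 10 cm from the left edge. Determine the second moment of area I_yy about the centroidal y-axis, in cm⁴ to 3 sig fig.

I_yy ≈ 717 cm⁴

Decompose the section into non-overlapping parts with the origin at the bottom-left of its bounding rectangle.
Plate: 12.5 × 4.5, A = 56.25 cm², x = 6.25 cm, Ī = 732.42 cm⁴.
Hole 1 (subtracted): ⌀0.8, A = 0.50265 cm², x = 2.5 cm, Ī = 0.020106 cm⁴.
Hole 2 (subtracted): ⌀0.8, A = 0.50265 cm², x = 5 cm, Ī = 0.020106 cm⁴.
Hole 3 (subtracted): ⌀0.8, A = 0.50265 cm², x = 7.5 cm, Ī = 0.020106 cm⁴.
Hole 4 (subtracted): ⌀0.8, A = 0.50265 cm², x = 10 cm, Ī = 0.020106 cm⁴.
By symmetry the centroid is at mid-width, x̄ = 6.25 cm.
Transfer each piece to the centroidal y-axis using Ī + A·d² with d = x − 6.25:
  plate: d = 0 cm → contributes +732.42 cm⁴
  hole 1: d = -3.75 cm → contributes −7.0887 cm⁴
  hole 2: d = -1.25 cm → contributes −0.8055 cm⁴
  hole 3: d = 1.25 cm → contributes −0.8055 cm⁴
  hole 4: d = 3.75 cm → contributes −7.0887 cm⁴
Total I = 716.63 cm⁴.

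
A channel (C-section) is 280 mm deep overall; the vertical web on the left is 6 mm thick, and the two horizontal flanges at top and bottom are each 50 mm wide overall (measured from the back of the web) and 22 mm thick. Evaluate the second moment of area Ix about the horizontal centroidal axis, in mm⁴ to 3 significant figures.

Break the section into simple shapes (no overlaps), measuring from the bottom-left corner of the bounding box.
Web: 6 × 280, A = 1 680 mm², y = 140 mm, Ī = 10 976 000 mm⁴.
Top flange (beyond web): 44 × 22, A = 968 mm², y = 269 mm, Ī = 39 043 mm⁴.
Bottom flange (beyond web): 44 × 22, A = 968 mm², y = 11 mm, Ī = 39 043 mm⁴.
By symmetry the centroid is at mid-height, ȳ = 140 mm.
Transfer each piece to the horizontal centroidal axis using Ī + A·d² with d = y − 140:
  web: d = 0 mm → contributes +10 976 000 mm⁴
  top flange (beyond web): d = 129 mm → contributes +16 147 531 mm⁴
  bottom flange (beyond web): d = -129 mm → contributes +16 147 531 mm⁴
Total I = 43 271 061 mm⁴.

Ix ≈ 4.33 × 10⁷ mm⁴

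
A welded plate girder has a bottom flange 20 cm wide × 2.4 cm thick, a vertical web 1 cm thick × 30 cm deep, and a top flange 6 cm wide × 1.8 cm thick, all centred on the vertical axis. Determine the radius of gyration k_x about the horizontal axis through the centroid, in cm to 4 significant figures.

Treat the section as a set of non-overlapping primitives; coordinates are from the bounding-box lower-left.
Bottom plate: 20 × 2.4, A = 48 cm², y = 1.2 cm, Ī = 23.04 cm⁴.
Web plate: 1 × 30, A = 30 cm², y = 17.4 cm, Ī = 2 250 cm⁴.
Top plate: 6 × 1.8, A = 10.8 cm², y = 33.3 cm, Ī = 2.916 cm⁴.
Centroid: ȳ = ΣA·y / ΣA = 10.577 cm.
Transfer each piece to the horizontal axis through the centroid using Ī + A·d² with d = y − 10.577:
  bottom plate: d = -9.37703 cm → contributes +4243.61 cm⁴
  web plate: d = 6.82297 cm → contributes +3646.59 cm⁴
  top plate: d = 22.723 cm → contributes +5579.32 cm⁴
Total I = 13469.5 cm⁴.
Radius of gyration: k = √(I/A) = √(13469.5 / 88.8) = 12.316 cm.

k_x ≈ 12.32 cm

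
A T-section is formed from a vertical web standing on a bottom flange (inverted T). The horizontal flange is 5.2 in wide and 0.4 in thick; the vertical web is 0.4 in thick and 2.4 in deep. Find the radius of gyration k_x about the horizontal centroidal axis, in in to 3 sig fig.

Decompose the section into non-overlapping parts with the origin at the bottom-left of its bounding rectangle.
Flange: 5.2 × 0.4, A = 2.08 in², y = 0.2 in, Ī = 0.027733 in⁴.
Web: 0.4 × 2.4, A = 0.96 in², y = 1.6 in, Ī = 0.4608 in⁴.
Centroid: ȳ = ΣA·y / ΣA = 0.64211 in.
Transfer each piece to the horizontal centroidal axis using Ī + A·d² with d = y − 0.64211:
  flange: d = -0.44211 in → contributes +0.43428 in⁴
  web: d = 0.95789 in → contributes +1.3417 in⁴
Total I = 1.7759 in⁴.
Radius of gyration: k = √(I/A) = √(1.7759 / 3.04) = 0.76432 in.

k_x ≈ 0.764 in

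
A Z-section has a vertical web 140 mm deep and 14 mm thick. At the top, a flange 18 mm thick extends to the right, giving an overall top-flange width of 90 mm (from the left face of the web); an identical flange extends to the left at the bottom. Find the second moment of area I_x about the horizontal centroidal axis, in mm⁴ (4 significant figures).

I_x ≈ 1.346 × 10⁷ mm⁴

Treat the section as a set of non-overlapping primitives; coordinates are from the bounding-box lower-left.
Web: 14 × 140, A = 1 960 mm², y = 70 mm, Ī = 3 201 333 mm⁴.
Top flange (beyond web): 76 × 18, A = 1 368 mm², y = 131 mm, Ī = 36 936 mm⁴.
Bottom flange (beyond web): 76 × 18, A = 1 368 mm², y = 9 mm, Ī = 36 936 mm⁴.
Centroid: ȳ = ΣA·y / ΣA = 70 mm.
Transfer each piece to the horizontal centroidal axis using Ī + A·d² with d = y − 70:
  web: d = 0 mm → contributes +3 201 333 mm⁴
  top flange (beyond web): d = 61 mm → contributes +5 127 264 mm⁴
  bottom flange (beyond web): d = -61 mm → contributes +5 127 264 mm⁴
Total I = 13 455 861 mm⁴.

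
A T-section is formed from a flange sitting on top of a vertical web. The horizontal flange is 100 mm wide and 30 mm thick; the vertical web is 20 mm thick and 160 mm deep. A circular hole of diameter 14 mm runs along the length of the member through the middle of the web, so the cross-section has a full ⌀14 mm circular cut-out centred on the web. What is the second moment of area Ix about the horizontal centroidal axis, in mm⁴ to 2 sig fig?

Split into non-overlapping primitives; take the origin at the lower-left of the bounding box.
Flange: 100 × 30, A = 3 000 mm², y = 175 mm, Ī = 225 000 mm⁴.
Web: 20 × 160, A = 3 200 mm², y = 80 mm, Ī = 6 826 667 mm⁴.
Hole (subtracted): ⌀14, A = 153.9 mm², y = 80 mm, Ī = 1 886 mm⁴.
Centroid: ȳ = ΣA·y / ΣA = 127.1 mm.
Transfer each piece to the horizontal centroidal axis using Ī + A·d² with d = y − 127.1:
  flange: d = 47.86 mm → contributes +7 097 278 mm⁴
  web: d = -47.14 mm → contributes +13 937 074 mm⁴
  hole: d = -47.14 mm → contributes −343 936 mm⁴
Total I = 20 690 416 mm⁴.

Ix ≈ 2.1 × 10⁷ mm⁴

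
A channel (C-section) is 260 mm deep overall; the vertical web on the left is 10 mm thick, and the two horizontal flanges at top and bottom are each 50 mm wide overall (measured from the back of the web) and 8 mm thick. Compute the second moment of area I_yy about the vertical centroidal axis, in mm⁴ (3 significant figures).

I_yy ≈ 4.28 × 10⁵ mm⁴

Treat the section as a set of non-overlapping primitives; coordinates are from the bounding-box lower-left.
Web: 10 × 260, A = 2 600 mm², x = 5 mm, Ī = 21 667 mm⁴.
Top flange (beyond web): 40 × 8, A = 320 mm², x = 30 mm, Ī = 42 667 mm⁴.
Bottom flange (beyond web): 40 × 8, A = 320 mm², x = 30 mm, Ī = 42 667 mm⁴.
Centroid: x̄ = ΣA·x / ΣA = 9.9383 mm.
Transfer each piece to the vertical centroidal axis using Ī + A·d² with d = x − 9.9383:
  web: d = -4.9383 mm → contributes +85 072 mm⁴
  top flange (beyond web): d = 20.062 mm → contributes +171 458 mm⁴
  bottom flange (beyond web): d = 20.062 mm → contributes +171 458 mm⁴
Total I = 427 988 mm⁴.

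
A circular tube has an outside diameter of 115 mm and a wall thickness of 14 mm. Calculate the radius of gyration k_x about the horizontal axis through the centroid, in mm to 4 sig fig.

Break the section into simple shapes (no overlaps), measuring from the bottom-left corner of the bounding box.
Outer circle: ⌀115, A = 10386.9 mm², y = 57.5 mm, Ī = 8 585 414 mm⁴.
Bore (subtracted): ⌀87, A = 5944.68 mm², y = 57.5 mm, Ī = 2 812 205 mm⁴.
By symmetry the centroid is at mid-height, ȳ = 57.5 mm.
All pieces are centred on the horizontal axis through the centroid, so I = ΣĪ (holes subtracted) = 5 773 210 mm⁴.
Radius of gyration: k = √(I/A) = √(5 773 210 / 4442.21) = 36.0503 mm.

k_x ≈ 36.05 mm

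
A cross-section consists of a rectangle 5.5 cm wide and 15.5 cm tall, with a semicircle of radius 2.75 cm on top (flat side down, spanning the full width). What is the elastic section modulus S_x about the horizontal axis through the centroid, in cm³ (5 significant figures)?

S_x ≈ 270.17 cm³

Treat the section as a set of non-overlapping primitives; coordinates are from the bounding-box lower-left.
Rectangular body: 5.5 × 15.5, A = 85.25 cm², y = 7.75 cm, Ī = 1706.776 cm⁴.
Semicircular cap: semicircle r = 2.75, A = 11.87915 cm², y = 16.66714 cm, Ī = 6.277155 cm⁴.
Centroid: ȳ = ΣA·y / ΣA = 8.840589 cm.
Transfer each piece to the horizontal axis through the centroid using Ī + A·d² with d = y − 8.840589:
  rectangular body: d = -1.090589 cm → contributes +1808.171 cm⁴
  semicircular cap: d = 7.826547 cm → contributes +733.9324 cm⁴
Total I = 2542.103 cm⁴.
Extreme fibre distance c = 9.409411 cm; S = I/c = 270.1661 cm³.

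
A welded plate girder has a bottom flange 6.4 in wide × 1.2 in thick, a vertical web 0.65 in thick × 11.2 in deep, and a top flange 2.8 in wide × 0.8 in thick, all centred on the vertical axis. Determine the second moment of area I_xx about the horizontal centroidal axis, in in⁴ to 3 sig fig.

I_xx ≈ 385 in⁴

Break the section into simple shapes (no overlaps), measuring from the bottom-left corner of the bounding box.
Bottom plate: 6.4 × 1.2, A = 7.68 in², y = 0.6 in, Ī = 0.9216 in⁴.
Web plate: 0.65 × 11.2, A = 7.28 in², y = 6.8 in, Ī = 76.1 in⁴.
Top plate: 2.8 × 0.8, A = 2.24 in², y = 12.8 in, Ī = 0.11947 in⁴.
Centroid: ȳ = ΣA·y / ΣA = 4.813 in.
Transfer each piece to the horizontal centroidal axis using Ī + A·d² with d = y − 4.813:
  bottom plate: d = -4.213 in → contributes +137.24 in⁴
  web plate: d = 1.987 in → contributes +104.84 in⁴
  top plate: d = 7.987 in → contributes +143.01 in⁴
Total I = 385.09 in⁴.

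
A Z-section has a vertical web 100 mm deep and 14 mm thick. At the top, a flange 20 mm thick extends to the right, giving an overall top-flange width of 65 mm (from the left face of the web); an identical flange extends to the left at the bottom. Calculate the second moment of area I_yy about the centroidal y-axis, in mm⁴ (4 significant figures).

I_yy ≈ 2.620 × 10⁶ mm⁴

Break the section into simple shapes (no overlaps), measuring from the bottom-left corner of the bounding box.
Web: 14 × 100, A = 1 400 mm², x = 58 mm, Ī = 22866.7 mm⁴.
Top flange (beyond web): 51 × 20, A = 1 020 mm², x = 90.5 mm, Ī = 221 085 mm⁴.
Bottom flange (beyond web): 51 × 20, A = 1 020 mm², x = 25.5 mm, Ī = 221 085 mm⁴.
Centroid: x̄ = ΣA·x / ΣA = 58 mm.
Transfer each piece to the centroidal y-axis using Ī + A·d² with d = x − 58:
  web: d = 0 mm → contributes +22866.7 mm⁴
  top flange (beyond web): d = 32.5 mm → contributes +1 298 460 mm⁴
  bottom flange (beyond web): d = -32.5 mm → contributes +1 298 460 mm⁴
Total I = 2 619 787 mm⁴.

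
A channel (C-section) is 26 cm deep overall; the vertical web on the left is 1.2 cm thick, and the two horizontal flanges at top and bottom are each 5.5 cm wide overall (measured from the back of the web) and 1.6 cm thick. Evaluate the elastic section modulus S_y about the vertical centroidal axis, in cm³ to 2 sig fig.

Decompose the section into non-overlapping parts with the origin at the bottom-left of its bounding rectangle.
Web: 1.2 × 26, A = 31.2 cm², x = 0.6 cm, Ī = 3.744 cm⁴.
Top flange (beyond web): 4.3 × 1.6, A = 6.88 cm², x = 3.35 cm, Ī = 10.6 cm⁴.
Bottom flange (beyond web): 4.3 × 1.6, A = 6.88 cm², x = 3.35 cm, Ī = 10.6 cm⁴.
Centroid: x̄ = ΣA·x / ΣA = 1.442 cm.
Transfer each piece to the vertical centroidal axis using Ī + A·d² with d = x − 1.442:
  web: d = -0.8416 cm → contributes +25.84 cm⁴
  top flange (beyond web): d = 1.908 cm → contributes +35.66 cm⁴
  bottom flange (beyond web): d = 1.908 cm → contributes +35.66 cm⁴
Total I = 97.16 cm⁴.
Extreme fibre distance c = 4.058 cm; S = I/c = 23.94 cm³.

S_y ≈ 24 cm³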